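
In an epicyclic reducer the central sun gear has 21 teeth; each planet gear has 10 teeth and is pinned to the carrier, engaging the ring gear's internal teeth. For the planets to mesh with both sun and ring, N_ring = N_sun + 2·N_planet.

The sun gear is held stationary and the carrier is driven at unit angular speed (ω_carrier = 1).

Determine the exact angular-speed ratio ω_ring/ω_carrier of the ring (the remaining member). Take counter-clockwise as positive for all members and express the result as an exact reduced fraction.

62/41

N_ring = 21 + 2·10 = 41
21(ω_s−ω_c) = −41(ω_r−ω_c),  ω_s=0, ω_c=1
ω_r = 1 − (21/41)(0−1) = 62/41
ω_r/ω_c = 62/41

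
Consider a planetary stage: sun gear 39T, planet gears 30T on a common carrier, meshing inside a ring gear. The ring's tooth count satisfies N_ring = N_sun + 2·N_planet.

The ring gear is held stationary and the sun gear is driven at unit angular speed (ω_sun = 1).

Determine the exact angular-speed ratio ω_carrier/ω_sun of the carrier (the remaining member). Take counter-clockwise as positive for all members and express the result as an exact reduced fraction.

13/46

N_ring = 39 + 2·30 = 99
39(ω_s−ω_c) = −99(ω_r−ω_c),  ω_r=0, ω_s=1
39(1−ω_c) = −99(0−ω_c)  ⇒  138ω_c = 39  ⇒  ω_c = 13/46
ω_c/ω_s = 13/46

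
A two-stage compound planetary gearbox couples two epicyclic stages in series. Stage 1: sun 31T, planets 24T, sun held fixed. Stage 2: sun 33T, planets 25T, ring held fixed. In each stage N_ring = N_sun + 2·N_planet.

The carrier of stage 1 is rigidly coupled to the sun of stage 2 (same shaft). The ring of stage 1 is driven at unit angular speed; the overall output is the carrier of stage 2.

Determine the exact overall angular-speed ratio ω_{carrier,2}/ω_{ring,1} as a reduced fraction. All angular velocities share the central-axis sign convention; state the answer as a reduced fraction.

Stage 1: N_ring = 31 + 2·24 = 79
Stage 1: 31(ω_s−ω_c) = −79(ω_r−ω_c),  ω_s=0, ω_r=1
Stage 1: 31(0−ω_c) = −79(1−ω_c)  ⇒  110ω_c = 79  ⇒  ω_c = 79/110
  ⇒ ω_c¹/ω_r¹ = 79/110
Stage 2: N_ring = 33 + 2·25 = 83
Stage 2: 33(ω_s−ω_c) = −83(ω_r−ω_c),  ω_r=0, ω_s=1
Stage 2: 33(1−ω_c) = −83(0−ω_c)  ⇒  116ω_c = 33  ⇒  ω_c = 33/116
  ⇒ ω_c²/ω_s² = 33/116
Coupling ω_s² = ω_c¹ ⇒ overall = 79/110 × 33/116 = 237/1160

237/1160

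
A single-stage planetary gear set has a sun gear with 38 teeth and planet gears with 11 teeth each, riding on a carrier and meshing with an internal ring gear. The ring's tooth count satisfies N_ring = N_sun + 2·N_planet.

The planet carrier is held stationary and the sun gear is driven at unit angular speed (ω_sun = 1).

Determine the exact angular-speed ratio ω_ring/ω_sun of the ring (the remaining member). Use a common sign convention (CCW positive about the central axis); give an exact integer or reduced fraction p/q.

N_ring = 38 + 2·11 = 60
38(ω_s−ω_c) = −60(ω_r−ω_c),  ω_c=0, ω_s=1
ω_r = 0 − (38/60)(1−0) = -19/30
ω_r/ω_s = -19/30

-19/30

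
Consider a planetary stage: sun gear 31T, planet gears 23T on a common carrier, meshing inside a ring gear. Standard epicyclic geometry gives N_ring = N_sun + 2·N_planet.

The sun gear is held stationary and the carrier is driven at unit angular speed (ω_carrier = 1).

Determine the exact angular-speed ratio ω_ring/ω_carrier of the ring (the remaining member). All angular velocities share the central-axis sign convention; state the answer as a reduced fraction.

108/77

N_ring = 31 + 2·23 = 77
31(ω_s−ω_c) = −77(ω_r−ω_c),  ω_s=0, ω_c=1
ω_r = 1 − (31/77)(0−1) = 108/77
ω_r/ω_c = 108/77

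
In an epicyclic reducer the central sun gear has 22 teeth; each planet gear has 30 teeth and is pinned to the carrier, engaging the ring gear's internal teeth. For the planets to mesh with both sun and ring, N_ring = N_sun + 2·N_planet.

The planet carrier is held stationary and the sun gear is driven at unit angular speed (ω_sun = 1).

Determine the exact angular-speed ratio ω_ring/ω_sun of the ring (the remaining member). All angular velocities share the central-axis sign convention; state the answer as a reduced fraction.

N_ring = 22 + 2·30 = 82
22(ω_s−ω_c) = −82(ω_r−ω_c),  ω_c=0, ω_s=1
ω_r = 0 − (22/82)(1−0) = -11/41
ω_r/ω_s = -11/41

-11/41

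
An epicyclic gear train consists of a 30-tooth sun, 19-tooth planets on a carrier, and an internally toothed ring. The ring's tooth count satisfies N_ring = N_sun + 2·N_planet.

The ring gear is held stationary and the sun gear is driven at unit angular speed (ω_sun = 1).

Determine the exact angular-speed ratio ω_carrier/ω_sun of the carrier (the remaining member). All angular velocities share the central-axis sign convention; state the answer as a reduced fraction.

N_ring = 30 + 2·19 = 68
30(ω_s−ω_c) = −68(ω_r−ω_c),  ω_r=0, ω_s=1
30(1−ω_c) = −68(0−ω_c)  ⇒  98ω_c = 30  ⇒  ω_c = 15/49
ω_c/ω_s = 15/49

15/49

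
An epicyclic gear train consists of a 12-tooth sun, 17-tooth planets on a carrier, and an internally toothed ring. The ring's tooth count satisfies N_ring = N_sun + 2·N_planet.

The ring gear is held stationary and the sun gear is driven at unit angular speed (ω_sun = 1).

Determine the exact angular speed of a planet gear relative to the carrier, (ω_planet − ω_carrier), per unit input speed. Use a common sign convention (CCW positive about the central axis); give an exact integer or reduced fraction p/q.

N_ring = 12 + 2·17 = 46
12(ω_s−ω_c) = −46(ω_r−ω_c),  ω_r=0, ω_s=1
12(1−ω_c) = −46(0−ω_c)  ⇒  58ω_c = 12  ⇒  ω_c = 6/29
sun–planet: 12·(1−6/29) = −17·(ω_p−ω_c)  ⇒  ω_p−ω_c = −(12/17)·(23/29) = -276/493

-276/493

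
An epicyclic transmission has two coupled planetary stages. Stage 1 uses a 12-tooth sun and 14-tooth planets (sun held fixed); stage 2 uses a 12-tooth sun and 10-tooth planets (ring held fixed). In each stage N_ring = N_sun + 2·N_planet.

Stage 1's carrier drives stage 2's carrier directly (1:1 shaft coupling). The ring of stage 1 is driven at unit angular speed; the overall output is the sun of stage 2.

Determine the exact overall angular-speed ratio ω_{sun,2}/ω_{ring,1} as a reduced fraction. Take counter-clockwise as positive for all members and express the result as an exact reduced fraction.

110/39

Stage 1: N_ring = 12 + 2·14 = 40
Stage 1: 12(ω_s−ω_c) = −40(ω_r−ω_c),  ω_s=0, ω_r=1
Stage 1: 12(0−ω_c) = −40(1−ω_c)  ⇒  52ω_c = 40  ⇒  ω_c = 10/13
  ⇒ ω_c¹/ω_r¹ = 10/13
Stage 2: N_ring = 12 + 2·10 = 32
Stage 2: 12(ω_s−ω_c) = −32(ω_r−ω_c),  ω_r=0, ω_c=1
Stage 2: ω_s = 1 − (32/12)(0−1) = 11/3
  ⇒ ω_s²/ω_c² = 11/3
Coupling ω_c² = ω_c¹ ⇒ overall = 10/13 × 11/3 = 110/39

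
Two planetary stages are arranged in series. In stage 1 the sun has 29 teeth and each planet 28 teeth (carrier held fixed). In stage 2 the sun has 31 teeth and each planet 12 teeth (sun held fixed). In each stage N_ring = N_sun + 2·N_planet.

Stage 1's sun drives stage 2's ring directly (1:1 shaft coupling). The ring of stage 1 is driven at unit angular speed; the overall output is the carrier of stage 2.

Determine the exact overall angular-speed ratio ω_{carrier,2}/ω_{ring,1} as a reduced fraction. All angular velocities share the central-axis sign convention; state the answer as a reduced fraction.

Stage 1: N_ring = 29 + 2·28 = 85
Stage 1: 29(ω_s−ω_c) = −85(ω_r−ω_c),  ω_c=0, ω_r=1
Stage 1: ω_s = 0 − (85/29)(1−0) = -85/29
  ⇒ ω_s¹/ω_r¹ = -85/29
Stage 2: N_ring = 31 + 2·12 = 55
Stage 2: 31(ω_s−ω_c) = −55(ω_r−ω_c),  ω_s=0, ω_r=1
Stage 2: 31(0−ω_c) = −55(1−ω_c)  ⇒  86ω_c = 55  ⇒  ω_c = 55/86
  ⇒ ω_c²/ω_r² = 55/86
Coupling ω_r² = ω_s¹ ⇒ overall = -85/29 × 55/86 = -4675/2494

-4675/2494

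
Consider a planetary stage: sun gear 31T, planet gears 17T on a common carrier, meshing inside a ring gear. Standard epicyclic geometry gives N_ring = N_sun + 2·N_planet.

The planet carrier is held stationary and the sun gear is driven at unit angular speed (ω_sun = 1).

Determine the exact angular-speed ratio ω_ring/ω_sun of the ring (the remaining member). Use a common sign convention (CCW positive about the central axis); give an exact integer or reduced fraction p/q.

-31/65

N_ring = 31 + 2·17 = 65
31(ω_s−ω_c) = −65(ω_r−ω_c),  ω_c=0, ω_s=1
ω_r = 0 − (31/65)(1−0) = -31/65
ω_r/ω_s = -31/65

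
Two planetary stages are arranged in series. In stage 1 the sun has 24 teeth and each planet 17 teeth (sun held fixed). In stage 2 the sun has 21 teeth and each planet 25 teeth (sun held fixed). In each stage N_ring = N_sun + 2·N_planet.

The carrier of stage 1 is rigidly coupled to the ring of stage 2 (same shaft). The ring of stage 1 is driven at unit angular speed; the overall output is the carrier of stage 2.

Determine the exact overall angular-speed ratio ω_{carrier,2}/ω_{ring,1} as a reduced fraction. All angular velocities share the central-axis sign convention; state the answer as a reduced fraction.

Stage 1: N_ring = 24 + 2·17 = 58
Stage 1: 24(ω_s−ω_c) = −58(ω_r−ω_c),  ω_s=0, ω_r=1
Stage 1: 24(0−ω_c) = −58(1−ω_c)  ⇒  82ω_c = 58  ⇒  ω_c = 29/41
  ⇒ ω_c¹/ω_r¹ = 29/41
Stage 2: N_ring = 21 + 2·25 = 71
Stage 2: 21(ω_s−ω_c) = −71(ω_r−ω_c),  ω_s=0, ω_r=1
Stage 2: 21(0−ω_c) = −71(1−ω_c)  ⇒  92ω_c = 71  ⇒  ω_c = 71/92
  ⇒ ω_c²/ω_r² = 71/92
Coupling ω_r² = ω_c¹ ⇒ overall = 29/41 × 71/92 = 2059/3772

2059/3772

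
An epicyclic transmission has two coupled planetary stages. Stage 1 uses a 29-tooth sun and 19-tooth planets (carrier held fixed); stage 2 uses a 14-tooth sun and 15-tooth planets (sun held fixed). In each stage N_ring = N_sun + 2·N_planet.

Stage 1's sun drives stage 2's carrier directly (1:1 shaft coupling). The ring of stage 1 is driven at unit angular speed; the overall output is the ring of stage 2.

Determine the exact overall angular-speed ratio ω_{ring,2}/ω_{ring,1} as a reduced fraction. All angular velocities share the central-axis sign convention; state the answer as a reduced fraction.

-67/22

Stage 1: N_ring = 29 + 2·19 = 67
Stage 1: 29(ω_s−ω_c) = −67(ω_r−ω_c),  ω_c=0, ω_r=1
Stage 1: ω_s = 0 − (67/29)(1−0) = -67/29
  ⇒ ω_s¹/ω_r¹ = -67/29
Stage 2: N_ring = 14 + 2·15 = 44
Stage 2: 14(ω_s−ω_c) = −44(ω_r−ω_c),  ω_s=0, ω_c=1
Stage 2: ω_r = 1 − (14/44)(0−1) = 29/22
  ⇒ ω_r²/ω_c² = 29/22
Coupling ω_c² = ω_s¹ ⇒ overall = -67/29 × 29/22 = -67/22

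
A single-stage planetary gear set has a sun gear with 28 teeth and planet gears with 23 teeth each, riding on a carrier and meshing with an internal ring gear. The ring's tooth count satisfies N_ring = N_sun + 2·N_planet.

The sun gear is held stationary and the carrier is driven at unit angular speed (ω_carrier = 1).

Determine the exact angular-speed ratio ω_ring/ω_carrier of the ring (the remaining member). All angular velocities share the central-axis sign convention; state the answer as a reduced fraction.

N_ring = 28 + 2·23 = 74
28(ω_s−ω_c) = −74(ω_r−ω_c),  ω_s=0, ω_c=1
ω_r = 1 − (28/74)(0−1) = 51/37
ω_r/ω_c = 51/37

51/37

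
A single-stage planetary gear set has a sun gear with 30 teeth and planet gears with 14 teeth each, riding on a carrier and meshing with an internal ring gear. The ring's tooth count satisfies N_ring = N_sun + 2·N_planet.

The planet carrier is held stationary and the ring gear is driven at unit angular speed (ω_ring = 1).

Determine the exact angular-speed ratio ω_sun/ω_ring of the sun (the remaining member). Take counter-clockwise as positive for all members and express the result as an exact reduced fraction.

-29/15

N_ring = 30 + 2·14 = 58
30(ω_s−ω_c) = −58(ω_r−ω_c),  ω_c=0, ω_r=1
ω_s = 0 − (58/30)(1−0) = -29/15
ω_s/ω_r = -29/15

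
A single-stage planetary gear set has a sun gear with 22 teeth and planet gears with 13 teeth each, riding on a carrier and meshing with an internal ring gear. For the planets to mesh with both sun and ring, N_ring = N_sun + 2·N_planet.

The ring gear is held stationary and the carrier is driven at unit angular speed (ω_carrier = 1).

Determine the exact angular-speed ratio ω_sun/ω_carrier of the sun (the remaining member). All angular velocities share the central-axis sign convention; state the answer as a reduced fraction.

N_ring = 22 + 2·13 = 48
22(ω_s−ω_c) = −48(ω_r−ω_c),  ω_r=0, ω_c=1
ω_s = 1 − (48/22)(0−1) = 35/11
ω_s/ω_c = 35/11

35/11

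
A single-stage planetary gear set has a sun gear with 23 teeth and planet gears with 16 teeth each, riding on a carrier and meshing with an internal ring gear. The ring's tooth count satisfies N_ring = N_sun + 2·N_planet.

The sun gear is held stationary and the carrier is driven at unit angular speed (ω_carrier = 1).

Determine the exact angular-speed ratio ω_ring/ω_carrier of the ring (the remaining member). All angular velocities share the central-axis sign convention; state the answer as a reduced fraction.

78/55

N_ring = 23 + 2·16 = 55
23(ω_s−ω_c) = −55(ω_r−ω_c),  ω_s=0, ω_c=1
ω_r = 1 − (23/55)(0−1) = 78/55
ω_r/ω_c = 78/55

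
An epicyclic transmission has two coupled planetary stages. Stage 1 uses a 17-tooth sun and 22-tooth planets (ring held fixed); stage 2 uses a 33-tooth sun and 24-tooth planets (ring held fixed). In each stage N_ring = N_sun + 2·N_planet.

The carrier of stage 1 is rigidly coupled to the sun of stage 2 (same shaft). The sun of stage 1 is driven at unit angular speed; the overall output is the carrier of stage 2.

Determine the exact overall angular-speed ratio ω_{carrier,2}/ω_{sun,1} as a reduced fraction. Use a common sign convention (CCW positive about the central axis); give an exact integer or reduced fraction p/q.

187/2964

Stage 1: N_ring = 17 + 2·22 = 61
Stage 1: 17(ω_s−ω_c) = −61(ω_r−ω_c),  ω_r=0, ω_s=1
Stage 1: 17(1−ω_c) = −61(0−ω_c)  ⇒  78ω_c = 17  ⇒  ω_c = 17/78
  ⇒ ω_c¹/ω_s¹ = 17/78
Stage 2: N_ring = 33 + 2·24 = 81
Stage 2: 33(ω_s−ω_c) = −81(ω_r−ω_c),  ω_r=0, ω_s=1
Stage 2: 33(1−ω_c) = −81(0−ω_c)  ⇒  114ω_c = 33  ⇒  ω_c = 11/38
  ⇒ ω_c²/ω_s² = 11/38
Coupling ω_s² = ω_c¹ ⇒ overall = 17/78 × 11/38 = 187/2964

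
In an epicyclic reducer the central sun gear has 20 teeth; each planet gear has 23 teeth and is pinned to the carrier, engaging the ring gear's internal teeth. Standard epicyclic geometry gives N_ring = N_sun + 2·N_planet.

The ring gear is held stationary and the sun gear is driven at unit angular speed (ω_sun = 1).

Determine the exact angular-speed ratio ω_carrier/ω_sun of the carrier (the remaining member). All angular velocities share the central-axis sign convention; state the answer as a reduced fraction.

10/43

N_ring = 20 + 2·23 = 66
20(ω_s−ω_c) = −66(ω_r−ω_c),  ω_r=0, ω_s=1
20(1−ω_c) = −66(0−ω_c)  ⇒  86ω_c = 20  ⇒  ω_c = 10/43
ω_c/ω_s = 10/43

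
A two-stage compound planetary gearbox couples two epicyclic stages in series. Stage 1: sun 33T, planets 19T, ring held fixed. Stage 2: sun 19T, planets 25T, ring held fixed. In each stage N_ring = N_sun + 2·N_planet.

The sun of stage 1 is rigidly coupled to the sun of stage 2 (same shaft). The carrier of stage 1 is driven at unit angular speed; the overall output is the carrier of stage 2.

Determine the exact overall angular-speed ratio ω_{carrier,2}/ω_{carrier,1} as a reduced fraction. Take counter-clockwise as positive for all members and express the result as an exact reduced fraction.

Stage 1: N_ring = 33 + 2·19 = 71
Stage 1: 33(ω_s−ω_c) = −71(ω_r−ω_c),  ω_r=0, ω_c=1
Stage 1: ω_s = 1 − (71/33)(0−1) = 104/33
  ⇒ ω_s¹/ω_c¹ = 104/33
Stage 2: N_ring = 19 + 2·25 = 69
Stage 2: 19(ω_s−ω_c) = −69(ω_r−ω_c),  ω_r=0, ω_s=1
Stage 2: 19(1−ω_c) = −69(0−ω_c)  ⇒  88ω_c = 19  ⇒  ω_c = 19/88
  ⇒ ω_c²/ω_s² = 19/88
Coupling ω_s² = ω_s¹ ⇒ overall = 104/33 × 19/88 = 247/363

247/363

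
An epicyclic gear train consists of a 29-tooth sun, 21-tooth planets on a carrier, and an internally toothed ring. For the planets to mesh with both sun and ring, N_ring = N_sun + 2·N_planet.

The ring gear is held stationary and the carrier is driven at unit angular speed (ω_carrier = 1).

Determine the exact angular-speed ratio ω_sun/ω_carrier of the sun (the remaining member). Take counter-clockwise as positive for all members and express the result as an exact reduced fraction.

100/29

N_ring = 29 + 2·21 = 71
29(ω_s−ω_c) = −71(ω_r−ω_c),  ω_r=0, ω_c=1
ω_s = 1 − (71/29)(0−1) = 100/29
ω_s/ω_c = 100/29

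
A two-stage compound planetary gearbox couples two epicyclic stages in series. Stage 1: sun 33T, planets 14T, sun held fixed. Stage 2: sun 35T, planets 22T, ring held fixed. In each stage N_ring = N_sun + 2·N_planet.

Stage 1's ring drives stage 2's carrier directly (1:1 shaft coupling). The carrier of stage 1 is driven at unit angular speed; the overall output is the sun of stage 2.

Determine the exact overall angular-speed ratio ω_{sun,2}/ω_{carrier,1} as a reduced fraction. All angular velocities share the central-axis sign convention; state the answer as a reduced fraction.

10716/2135

Stage 1: N_ring = 33 + 2·14 = 61
Stage 1: 33(ω_s−ω_c) = −61(ω_r−ω_c),  ω_s=0, ω_c=1
Stage 1: ω_r = 1 − (33/61)(0−1) = 94/61
  ⇒ ω_r¹/ω_c¹ = 94/61
Stage 2: N_ring = 35 + 2·22 = 79
Stage 2: 35(ω_s−ω_c) = −79(ω_r−ω_c),  ω_r=0, ω_c=1
Stage 2: ω_s = 1 − (79/35)(0−1) = 114/35
  ⇒ ω_s²/ω_c² = 114/35
Coupling ω_c² = ω_r¹ ⇒ overall = 94/61 × 114/35 = 10716/2135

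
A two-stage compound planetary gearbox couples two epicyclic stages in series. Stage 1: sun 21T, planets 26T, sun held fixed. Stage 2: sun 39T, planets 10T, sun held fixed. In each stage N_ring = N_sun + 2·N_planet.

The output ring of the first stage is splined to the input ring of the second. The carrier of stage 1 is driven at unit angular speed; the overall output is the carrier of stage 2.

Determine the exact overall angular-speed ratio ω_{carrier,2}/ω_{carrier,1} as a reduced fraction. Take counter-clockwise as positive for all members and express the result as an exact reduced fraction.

Stage 1: N_ring = 21 + 2·26 = 73
Stage 1: 21(ω_s−ω_c) = −73(ω_r−ω_c),  ω_s=0, ω_c=1
Stage 1: ω_r = 1 − (21/73)(0−1) = 94/73
  ⇒ ω_r¹/ω_c¹ = 94/73
Stage 2: N_ring = 39 + 2·10 = 59
Stage 2: 39(ω_s−ω_c) = −59(ω_r−ω_c),  ω_s=0, ω_r=1
Stage 2: 39(0−ω_c) = −59(1−ω_c)  ⇒  98ω_c = 59  ⇒  ω_c = 59/98
  ⇒ ω_c²/ω_r² = 59/98
Coupling ω_r² = ω_r¹ ⇒ overall = 94/73 × 59/98 = 2773/3577

2773/3577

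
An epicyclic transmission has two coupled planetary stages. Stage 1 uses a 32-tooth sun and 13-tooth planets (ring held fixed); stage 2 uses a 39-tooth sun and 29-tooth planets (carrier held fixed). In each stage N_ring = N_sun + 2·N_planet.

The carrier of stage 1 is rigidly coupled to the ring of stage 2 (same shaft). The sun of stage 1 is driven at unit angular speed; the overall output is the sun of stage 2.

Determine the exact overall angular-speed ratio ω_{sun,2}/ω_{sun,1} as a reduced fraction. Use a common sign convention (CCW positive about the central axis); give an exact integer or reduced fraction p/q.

Stage 1: N_ring = 32 + 2·13 = 58
Stage 1: 32(ω_s−ω_c) = −58(ω_r−ω_c),  ω_r=0, ω_s=1
Stage 1: 32(1−ω_c) = −58(0−ω_c)  ⇒  90ω_c = 32  ⇒  ω_c = 16/45
  ⇒ ω_c¹/ω_s¹ = 16/45
Stage 2: N_ring = 39 + 2·29 = 97
Stage 2: 39(ω_s−ω_c) = −97(ω_r−ω_c),  ω_c=0, ω_r=1
Stage 2: ω_s = 0 − (97/39)(1−0) = -97/39
  ⇒ ω_s²/ω_r² = -97/39
Coupling ω_r² = ω_c¹ ⇒ overall = 16/45 × -97/39 = -1552/1755

-1552/1755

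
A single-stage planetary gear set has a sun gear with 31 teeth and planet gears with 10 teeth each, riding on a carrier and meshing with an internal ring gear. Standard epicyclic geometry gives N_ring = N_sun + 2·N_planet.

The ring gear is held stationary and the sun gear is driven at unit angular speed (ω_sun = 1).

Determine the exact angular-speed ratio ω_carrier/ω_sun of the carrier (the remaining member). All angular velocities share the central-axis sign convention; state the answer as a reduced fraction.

N_ring = 31 + 2·10 = 51
31(ω_s−ω_c) = −51(ω_r−ω_c),  ω_r=0, ω_s=1
31(1−ω_c) = −51(0−ω_c)  ⇒  82ω_c = 31  ⇒  ω_c = 31/82
ω_c/ω_s = 31/82

31/82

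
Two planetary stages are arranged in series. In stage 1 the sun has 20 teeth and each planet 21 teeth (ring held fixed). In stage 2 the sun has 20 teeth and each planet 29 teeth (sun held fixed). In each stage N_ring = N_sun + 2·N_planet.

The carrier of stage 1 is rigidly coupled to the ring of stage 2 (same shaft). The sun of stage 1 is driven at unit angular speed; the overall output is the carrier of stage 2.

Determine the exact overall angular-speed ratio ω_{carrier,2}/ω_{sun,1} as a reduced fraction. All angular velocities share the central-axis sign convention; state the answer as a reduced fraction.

Stage 1: N_ring = 20 + 2·21 = 62
Stage 1: 20(ω_s−ω_c) = −62(ω_r−ω_c),  ω_r=0, ω_s=1
Stage 1: 20(1−ω_c) = −62(0−ω_c)  ⇒  82ω_c = 20  ⇒  ω_c = 10/41
  ⇒ ω_c¹/ω_s¹ = 10/41
Stage 2: N_ring = 20 + 2·29 = 78
Stage 2: 20(ω_s−ω_c) = −78(ω_r−ω_c),  ω_s=0, ω_r=1
Stage 2: 20(0−ω_c) = −78(1−ω_c)  ⇒  98ω_c = 78  ⇒  ω_c = 39/49
  ⇒ ω_c²/ω_r² = 39/49
Coupling ω_r² = ω_c¹ ⇒ overall = 10/41 × 39/49 = 390/2009

390/2009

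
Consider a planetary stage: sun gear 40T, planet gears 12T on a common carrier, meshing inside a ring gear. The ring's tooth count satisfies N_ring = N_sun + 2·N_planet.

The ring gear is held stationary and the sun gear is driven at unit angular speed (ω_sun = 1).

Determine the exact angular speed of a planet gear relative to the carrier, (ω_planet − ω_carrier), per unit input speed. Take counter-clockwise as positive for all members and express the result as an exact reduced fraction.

-80/39

N_ring = 40 + 2·12 = 64
40(ω_s−ω_c) = −64(ω_r−ω_c),  ω_r=0, ω_s=1
40(1−ω_c) = −64(0−ω_c)  ⇒  104ω_c = 40  ⇒  ω_c = 5/13
sun–planet: 40·(1−5/13) = −12·(ω_p−ω_c)  ⇒  ω_p−ω_c = −(40/12)·(8/13) = -80/39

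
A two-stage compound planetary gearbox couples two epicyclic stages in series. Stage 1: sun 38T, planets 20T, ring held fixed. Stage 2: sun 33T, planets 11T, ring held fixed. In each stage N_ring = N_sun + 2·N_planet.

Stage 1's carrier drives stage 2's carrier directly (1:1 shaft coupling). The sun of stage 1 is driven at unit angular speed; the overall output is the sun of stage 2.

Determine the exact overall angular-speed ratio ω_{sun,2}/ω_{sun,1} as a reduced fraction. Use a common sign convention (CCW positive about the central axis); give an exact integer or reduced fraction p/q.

76/87

Stage 1: N_ring = 38 + 2·20 = 78
Stage 1: 38(ω_s−ω_c) = −78(ω_r−ω_c),  ω_r=0, ω_s=1
Stage 1: 38(1−ω_c) = −78(0−ω_c)  ⇒  116ω_c = 38  ⇒  ω_c = 19/58
  ⇒ ω_c¹/ω_s¹ = 19/58
Stage 2: N_ring = 33 + 2·11 = 55
Stage 2: 33(ω_s−ω_c) = −55(ω_r−ω_c),  ω_r=0, ω_c=1
Stage 2: ω_s = 1 − (55/33)(0−1) = 8/3
  ⇒ ω_s²/ω_c² = 8/3
Coupling ω_c² = ω_c¹ ⇒ overall = 19/58 × 8/3 = 76/87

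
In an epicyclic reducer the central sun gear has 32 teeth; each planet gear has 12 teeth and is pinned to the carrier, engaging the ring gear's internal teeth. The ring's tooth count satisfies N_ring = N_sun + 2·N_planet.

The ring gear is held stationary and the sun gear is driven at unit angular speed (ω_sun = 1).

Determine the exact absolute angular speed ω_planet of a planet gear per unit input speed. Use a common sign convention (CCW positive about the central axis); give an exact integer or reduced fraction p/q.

N_ring = 32 + 2·12 = 56
32(ω_s−ω_c) = −56(ω_r−ω_c),  ω_r=0, ω_s=1
32(1−ω_c) = −56(0−ω_c)  ⇒  88ω_c = 32  ⇒  ω_c = 4/11
sun–planet: 32·(1−4/11) = −12·(ω_p−ω_c)  ⇒  ω_p−ω_c = −(32/12)·(7/11) = -56/33
ω_p = 4/11 − 56/33 = -4/3

-4/3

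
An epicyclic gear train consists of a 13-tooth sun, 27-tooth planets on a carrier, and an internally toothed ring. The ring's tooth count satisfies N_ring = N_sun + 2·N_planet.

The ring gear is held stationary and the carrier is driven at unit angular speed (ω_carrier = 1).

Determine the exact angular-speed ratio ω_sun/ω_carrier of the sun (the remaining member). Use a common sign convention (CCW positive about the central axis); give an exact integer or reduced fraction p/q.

80/13

N_ring = 13 + 2·27 = 67
13(ω_s−ω_c) = −67(ω_r−ω_c),  ω_r=0, ω_c=1
ω_s = 1 − (67/13)(0−1) = 80/13
ω_s/ω_c = 80/13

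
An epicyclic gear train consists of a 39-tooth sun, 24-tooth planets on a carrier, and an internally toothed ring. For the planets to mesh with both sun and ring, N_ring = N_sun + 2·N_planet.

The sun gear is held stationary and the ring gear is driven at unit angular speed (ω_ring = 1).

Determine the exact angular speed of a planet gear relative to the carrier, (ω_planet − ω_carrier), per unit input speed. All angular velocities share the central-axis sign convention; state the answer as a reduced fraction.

377/336

N_ring = 39 + 2·24 = 87
39(ω_s−ω_c) = −87(ω_r−ω_c),  ω_s=0, ω_r=1
39(0−ω_c) = −87(1−ω_c)  ⇒  126ω_c = 87  ⇒  ω_c = 29/42
sun–planet: 39·(0−29/42) = −24·(ω_p−ω_c)  ⇒  ω_p−ω_c = −(39/24)·(-29/42) = 377/336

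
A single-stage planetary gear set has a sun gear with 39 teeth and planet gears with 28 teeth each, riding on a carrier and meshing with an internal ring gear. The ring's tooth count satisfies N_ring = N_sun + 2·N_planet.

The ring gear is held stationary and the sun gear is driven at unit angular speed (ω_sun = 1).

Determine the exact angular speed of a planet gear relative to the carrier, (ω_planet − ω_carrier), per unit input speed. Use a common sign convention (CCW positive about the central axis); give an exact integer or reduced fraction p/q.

-3705/3752

N_ring = 39 + 2·28 = 95
39(ω_s−ω_c) = −95(ω_r−ω_c),  ω_r=0, ω_s=1
39(1−ω_c) = −95(0−ω_c)  ⇒  134ω_c = 39  ⇒  ω_c = 39/134
sun–planet: 39·(1−39/134) = −28·(ω_p−ω_c)  ⇒  ω_p−ω_c = −(39/28)·(95/134) = -3705/3752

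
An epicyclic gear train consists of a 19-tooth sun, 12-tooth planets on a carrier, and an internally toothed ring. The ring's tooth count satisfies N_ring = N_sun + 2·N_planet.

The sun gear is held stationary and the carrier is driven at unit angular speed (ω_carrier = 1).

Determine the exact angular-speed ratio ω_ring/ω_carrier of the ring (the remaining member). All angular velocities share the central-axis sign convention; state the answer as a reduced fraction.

N_ring = 19 + 2·12 = 43
19(ω_s−ω_c) = −43(ω_r−ω_c),  ω_s=0, ω_c=1
ω_r = 1 − (19/43)(0−1) = 62/43
ω_r/ω_c = 62/43

62/43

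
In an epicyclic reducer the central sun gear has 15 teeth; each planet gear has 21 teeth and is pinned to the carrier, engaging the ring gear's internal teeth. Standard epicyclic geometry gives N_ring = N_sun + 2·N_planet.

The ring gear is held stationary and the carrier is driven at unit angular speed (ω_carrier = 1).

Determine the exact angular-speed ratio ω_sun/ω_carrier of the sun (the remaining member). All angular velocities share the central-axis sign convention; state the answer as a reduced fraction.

24/5

N_ring = 15 + 2·21 = 57
15(ω_s−ω_c) = −57(ω_r−ω_c),  ω_r=0, ω_c=1
ω_s = 1 − (57/15)(0−1) = 24/5
ω_s/ω_c = 24/5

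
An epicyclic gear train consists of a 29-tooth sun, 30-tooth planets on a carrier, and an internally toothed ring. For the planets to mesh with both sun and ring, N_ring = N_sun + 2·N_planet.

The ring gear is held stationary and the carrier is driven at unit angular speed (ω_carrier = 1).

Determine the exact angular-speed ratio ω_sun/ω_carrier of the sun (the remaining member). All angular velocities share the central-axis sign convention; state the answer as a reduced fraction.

118/29

N_ring = 29 + 2·30 = 89
29(ω_s−ω_c) = −89(ω_r−ω_c),  ω_r=0, ω_c=1
ω_s = 1 − (89/29)(0−1) = 118/29
ω_s/ω_c = 118/29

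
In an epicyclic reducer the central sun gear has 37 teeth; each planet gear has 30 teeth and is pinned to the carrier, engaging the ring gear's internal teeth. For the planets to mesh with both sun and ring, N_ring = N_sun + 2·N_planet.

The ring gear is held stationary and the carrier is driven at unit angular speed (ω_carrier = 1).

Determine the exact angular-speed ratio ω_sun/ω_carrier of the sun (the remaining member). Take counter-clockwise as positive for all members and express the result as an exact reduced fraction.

N_ring = 37 + 2·30 = 97
37(ω_s−ω_c) = −97(ω_r−ω_c),  ω_r=0, ω_c=1
ω_s = 1 − (97/37)(0−1) = 134/37
ω_s/ω_c = 134/37

134/37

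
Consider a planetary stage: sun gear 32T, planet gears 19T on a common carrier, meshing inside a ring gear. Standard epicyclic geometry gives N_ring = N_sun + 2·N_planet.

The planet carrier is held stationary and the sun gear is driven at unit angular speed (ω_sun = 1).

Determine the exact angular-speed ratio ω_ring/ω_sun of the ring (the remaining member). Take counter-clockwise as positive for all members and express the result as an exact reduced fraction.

-16/35

N_ring = 32 + 2·19 = 70
32(ω_s−ω_c) = −70(ω_r−ω_c),  ω_c=0, ω_s=1
ω_r = 0 − (32/70)(1−0) = -16/35
ω_r/ω_s = -16/35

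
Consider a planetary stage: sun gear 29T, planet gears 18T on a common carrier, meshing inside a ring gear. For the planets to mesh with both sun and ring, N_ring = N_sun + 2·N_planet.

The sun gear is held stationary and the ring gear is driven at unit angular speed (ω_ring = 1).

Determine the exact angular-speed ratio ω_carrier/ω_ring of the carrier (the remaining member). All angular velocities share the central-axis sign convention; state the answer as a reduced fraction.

65/94

N_ring = 29 + 2·18 = 65
29(ω_s−ω_c) = −65(ω_r−ω_c),  ω_s=0, ω_r=1
29(0−ω_c) = −65(1−ω_c)  ⇒  94ω_c = 65  ⇒  ω_c = 65/94
ω_c/ω_r = 65/94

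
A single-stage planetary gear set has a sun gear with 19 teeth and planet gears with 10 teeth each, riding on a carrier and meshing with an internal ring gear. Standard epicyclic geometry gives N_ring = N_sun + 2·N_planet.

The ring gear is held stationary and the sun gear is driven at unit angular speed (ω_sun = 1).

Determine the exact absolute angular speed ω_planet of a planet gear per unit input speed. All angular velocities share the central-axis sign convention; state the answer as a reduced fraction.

-19/20

N_ring = 19 + 2·10 = 39
19(ω_s−ω_c) = −39(ω_r−ω_c),  ω_r=0, ω_s=1
19(1−ω_c) = −39(0−ω_c)  ⇒  58ω_c = 19  ⇒  ω_c = 19/58
sun–planet: 19·(1−19/58) = −10·(ω_p−ω_c)  ⇒  ω_p−ω_c = −(19/10)·(39/58) = -741/580
ω_p = 19/58 − 741/580 = -19/20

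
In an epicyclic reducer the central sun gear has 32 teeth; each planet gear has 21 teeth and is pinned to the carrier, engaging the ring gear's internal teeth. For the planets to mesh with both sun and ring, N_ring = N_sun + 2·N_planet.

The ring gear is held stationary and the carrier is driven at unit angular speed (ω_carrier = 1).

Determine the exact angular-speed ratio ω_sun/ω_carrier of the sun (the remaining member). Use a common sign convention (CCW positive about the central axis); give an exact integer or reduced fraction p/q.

N_ring = 32 + 2·21 = 74
32(ω_s−ω_c) = −74(ω_r−ω_c),  ω_r=0, ω_c=1
ω_s = 1 − (74/32)(0−1) = 53/16
ω_s/ω_c = 53/16

53/16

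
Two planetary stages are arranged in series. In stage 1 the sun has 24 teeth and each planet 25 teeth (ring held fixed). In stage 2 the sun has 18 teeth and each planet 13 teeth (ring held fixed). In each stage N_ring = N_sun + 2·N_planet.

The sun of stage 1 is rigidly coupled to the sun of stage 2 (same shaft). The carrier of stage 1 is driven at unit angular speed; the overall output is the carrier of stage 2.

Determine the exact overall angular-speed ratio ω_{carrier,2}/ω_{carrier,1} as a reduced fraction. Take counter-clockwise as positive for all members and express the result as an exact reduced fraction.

147/124

Stage 1: N_ring = 24 + 2·25 = 74
Stage 1: 24(ω_s−ω_c) = −74(ω_r−ω_c),  ω_r=0, ω_c=1
Stage 1: ω_s = 1 − (74/24)(0−1) = 49/12
  ⇒ ω_s¹/ω_c¹ = 49/12
Stage 2: N_ring = 18 + 2·13 = 44
Stage 2: 18(ω_s−ω_c) = −44(ω_r−ω_c),  ω_r=0, ω_s=1
Stage 2: 18(1−ω_c) = −44(0−ω_c)  ⇒  62ω_c = 18  ⇒  ω_c = 9/31
  ⇒ ω_c²/ω_s² = 9/31
Coupling ω_s² = ω_s¹ ⇒ overall = 49/12 × 9/31 = 147/124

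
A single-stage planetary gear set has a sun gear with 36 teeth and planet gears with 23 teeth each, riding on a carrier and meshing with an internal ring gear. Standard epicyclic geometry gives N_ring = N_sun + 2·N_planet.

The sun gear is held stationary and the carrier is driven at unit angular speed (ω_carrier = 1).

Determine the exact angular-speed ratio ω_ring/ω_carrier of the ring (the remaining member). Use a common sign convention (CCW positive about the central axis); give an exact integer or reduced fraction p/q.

N_ring = 36 + 2·23 = 82
36(ω_s−ω_c) = −82(ω_r−ω_c),  ω_s=0, ω_c=1
ω_r = 1 − (36/82)(0−1) = 59/41
ω_r/ω_c = 59/41

59/41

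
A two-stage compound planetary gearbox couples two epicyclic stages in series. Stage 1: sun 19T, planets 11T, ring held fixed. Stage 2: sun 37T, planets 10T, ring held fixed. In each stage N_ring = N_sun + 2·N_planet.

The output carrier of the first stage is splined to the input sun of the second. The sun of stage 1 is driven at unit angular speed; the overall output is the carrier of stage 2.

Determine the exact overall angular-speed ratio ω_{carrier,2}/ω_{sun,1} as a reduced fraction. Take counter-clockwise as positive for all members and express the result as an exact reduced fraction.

Stage 1: N_ring = 19 + 2·11 = 41
Stage 1: 19(ω_s−ω_c) = −41(ω_r−ω_c),  ω_r=0, ω_s=1
Stage 1: 19(1−ω_c) = −41(0−ω_c)  ⇒  60ω_c = 19  ⇒  ω_c = 19/60
  ⇒ ω_c¹/ω_s¹ = 19/60
Stage 2: N_ring = 37 + 2·10 = 57
Stage 2: 37(ω_s−ω_c) = −57(ω_r−ω_c),  ω_r=0, ω_s=1
Stage 2: 37(1−ω_c) = −57(0−ω_c)  ⇒  94ω_c = 37  ⇒  ω_c = 37/94
  ⇒ ω_c²/ω_s² = 37/94
Coupling ω_s² = ω_c¹ ⇒ overall = 19/60 × 37/94 = 703/5640

703/5640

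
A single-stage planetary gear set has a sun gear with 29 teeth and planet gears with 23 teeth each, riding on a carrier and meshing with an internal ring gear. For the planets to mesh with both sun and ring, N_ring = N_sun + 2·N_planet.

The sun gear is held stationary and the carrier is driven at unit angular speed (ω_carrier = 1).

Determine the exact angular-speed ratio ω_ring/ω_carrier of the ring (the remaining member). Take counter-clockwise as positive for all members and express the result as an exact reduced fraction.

N_ring = 29 + 2·23 = 75
29(ω_s−ω_c) = −75(ω_r−ω_c),  ω_s=0, ω_c=1
ω_r = 1 − (29/75)(0−1) = 104/75
ω_r/ω_c = 104/75

104/75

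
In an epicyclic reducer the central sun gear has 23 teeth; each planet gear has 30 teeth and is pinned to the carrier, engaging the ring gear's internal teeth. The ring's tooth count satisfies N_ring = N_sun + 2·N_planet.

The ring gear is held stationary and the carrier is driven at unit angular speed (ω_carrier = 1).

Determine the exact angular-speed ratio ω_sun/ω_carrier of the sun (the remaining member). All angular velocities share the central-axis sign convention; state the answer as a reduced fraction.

N_ring = 23 + 2·30 = 83
23(ω_s−ω_c) = −83(ω_r−ω_c),  ω_r=0, ω_c=1
ω_s = 1 − (83/23)(0−1) = 106/23
ω_s/ω_c = 106/23

106/23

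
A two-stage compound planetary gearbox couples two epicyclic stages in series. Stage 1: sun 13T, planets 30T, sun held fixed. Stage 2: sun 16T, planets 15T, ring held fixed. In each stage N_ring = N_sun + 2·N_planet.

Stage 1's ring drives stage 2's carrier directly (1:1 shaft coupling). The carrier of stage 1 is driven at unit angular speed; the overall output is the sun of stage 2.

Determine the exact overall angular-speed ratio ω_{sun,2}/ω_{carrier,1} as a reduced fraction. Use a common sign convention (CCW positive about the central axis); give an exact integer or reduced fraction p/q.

Stage 1: N_ring = 13 + 2·30 = 73
Stage 1: 13(ω_s−ω_c) = −73(ω_r−ω_c),  ω_s=0, ω_c=1
Stage 1: ω_r = 1 − (13/73)(0−1) = 86/73
  ⇒ ω_r¹/ω_c¹ = 86/73
Stage 2: N_ring = 16 + 2·15 = 46
Stage 2: 16(ω_s−ω_c) = −46(ω_r−ω_c),  ω_r=0, ω_c=1
Stage 2: ω_s = 1 − (46/16)(0−1) = 31/8
  ⇒ ω_s²/ω_c² = 31/8
Coupling ω_c² = ω_r¹ ⇒ overall = 86/73 × 31/8 = 1333/292

1333/292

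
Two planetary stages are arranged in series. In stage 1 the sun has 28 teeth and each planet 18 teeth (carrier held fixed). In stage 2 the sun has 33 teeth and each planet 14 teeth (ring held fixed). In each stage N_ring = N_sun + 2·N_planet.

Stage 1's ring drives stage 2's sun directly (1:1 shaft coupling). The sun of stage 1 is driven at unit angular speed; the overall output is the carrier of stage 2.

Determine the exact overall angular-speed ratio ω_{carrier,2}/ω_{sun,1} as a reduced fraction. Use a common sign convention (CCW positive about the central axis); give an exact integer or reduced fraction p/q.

Stage 1: N_ring = 28 + 2·18 = 64
Stage 1: 28(ω_s−ω_c) = −64(ω_r−ω_c),  ω_c=0, ω_s=1
Stage 1: ω_r = 0 − (28/64)(1−0) = -7/16
  ⇒ ω_r¹/ω_s¹ = -7/16
Stage 2: N_ring = 33 + 2·14 = 61
Stage 2: 33(ω_s−ω_c) = −61(ω_r−ω_c),  ω_r=0, ω_s=1
Stage 2: 33(1−ω_c) = −61(0−ω_c)  ⇒  94ω_c = 33  ⇒  ω_c = 33/94
  ⇒ ω_c²/ω_s² = 33/94
Coupling ω_s² = ω_r¹ ⇒ overall = -7/16 × 33/94 = -231/1504

-231/1504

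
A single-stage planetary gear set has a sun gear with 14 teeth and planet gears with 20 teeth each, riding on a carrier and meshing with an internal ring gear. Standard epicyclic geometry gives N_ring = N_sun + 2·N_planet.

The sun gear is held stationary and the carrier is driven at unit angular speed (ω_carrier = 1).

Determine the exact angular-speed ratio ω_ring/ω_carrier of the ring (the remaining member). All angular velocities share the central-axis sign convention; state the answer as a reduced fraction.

N_ring = 14 + 2·20 = 54
14(ω_s−ω_c) = −54(ω_r−ω_c),  ω_s=0, ω_c=1
ω_r = 1 − (14/54)(0−1) = 34/27
ω_r/ω_c = 34/27

34/27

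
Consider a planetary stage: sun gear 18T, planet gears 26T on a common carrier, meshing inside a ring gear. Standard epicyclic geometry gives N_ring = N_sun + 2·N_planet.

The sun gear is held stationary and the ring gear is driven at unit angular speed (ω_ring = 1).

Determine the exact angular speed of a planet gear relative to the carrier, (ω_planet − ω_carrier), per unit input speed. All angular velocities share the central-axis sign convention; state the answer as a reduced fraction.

315/572

N_ring = 18 + 2·26 = 70
18(ω_s−ω_c) = −70(ω_r−ω_c),  ω_s=0, ω_r=1
18(0−ω_c) = −70(1−ω_c)  ⇒  88ω_c = 70  ⇒  ω_c = 35/44
sun–planet: 18·(0−35/44) = −26·(ω_p−ω_c)  ⇒  ω_p−ω_c = −(18/26)·(-35/44) = 315/572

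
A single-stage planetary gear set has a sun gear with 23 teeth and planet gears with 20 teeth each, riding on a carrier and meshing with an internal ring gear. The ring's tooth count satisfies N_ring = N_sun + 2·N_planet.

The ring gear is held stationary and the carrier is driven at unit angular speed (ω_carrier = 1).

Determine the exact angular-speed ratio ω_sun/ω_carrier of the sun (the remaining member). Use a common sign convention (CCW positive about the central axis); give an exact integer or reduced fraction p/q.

86/23

N_ring = 23 + 2·20 = 63
23(ω_s−ω_c) = −63(ω_r−ω_c),  ω_r=0, ω_c=1
ω_s = 1 − (63/23)(0−1) = 86/23
ω_s/ω_c = 86/23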